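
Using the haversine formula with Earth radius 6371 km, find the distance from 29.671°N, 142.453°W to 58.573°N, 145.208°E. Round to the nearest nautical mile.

Δλ = 145.208 − -142.453 = 287.661°; wrapped into (−180°, 180°]: -72.339°.
Δφ = 58.573 − 29.671 = 28.902°.
a = sin²(Δφ/2) + cos φ₁ · cos φ₂ · sin²(Δλ/2) = 0.220075.
c = 2·atan2(√a, √(1−a)) = 0.97659 rad → d = 6371·c ≈ 6221.87 km ≈ 3359.54 nmi.

3360 nmi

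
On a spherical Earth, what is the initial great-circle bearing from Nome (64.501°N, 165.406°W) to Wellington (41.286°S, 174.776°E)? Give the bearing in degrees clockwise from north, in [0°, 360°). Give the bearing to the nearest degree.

195°

Δλ = 174.776 − -165.406 = 340.182°; wrapped into (−180°, 180°]: -19.818°.
θ = atan2( sin Δλ · cos φ₂ , cos φ₁ · sin φ₂ − sin φ₁ · cos φ₂ · cos Δλ )
  = atan2(-0.25476, -0.92211) = -164.556° → normalised to [0°, 360°): 195.444°.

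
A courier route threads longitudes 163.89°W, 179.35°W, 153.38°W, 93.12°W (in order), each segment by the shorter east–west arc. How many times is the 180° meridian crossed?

Leg 1: -163.89° → -179.35°, shortest Δλ = -15.46° (west) — does not cross 180°.
Leg 2: -179.35° → -153.38°, shortest Δλ = 25.97° (east) — does not cross 180°.
Leg 3: -153.38° → -93.12°, shortest Δλ = 60.26° (east) — does not cross 180°.
Total crossings: 0.

0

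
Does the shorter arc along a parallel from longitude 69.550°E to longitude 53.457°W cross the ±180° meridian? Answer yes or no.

No

Signed shortest Δλ = ((-53.457 − 69.550 + 180) mod 360) − 180 = -123.007°.
Going west by 123.007° from +69.550° reaches -53.457° without touching 180°.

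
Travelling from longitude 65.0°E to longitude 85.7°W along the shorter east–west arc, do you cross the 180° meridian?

Signed shortest Δλ = ((-85.7 − 65.0 + 180) mod 360) − 180 = -150.7°.
Going west by 150.7° from +65.0° reaches -85.7° without touching 180°.

No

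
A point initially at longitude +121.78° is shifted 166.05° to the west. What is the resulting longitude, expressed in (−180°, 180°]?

-44.27°

Start at +121.78°; shift −166.05° → -44.27°.
-44.27° already lies in (−180°, 180°].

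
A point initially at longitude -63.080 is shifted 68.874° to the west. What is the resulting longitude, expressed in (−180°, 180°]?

-131.954°

Start at -63.080°; shift −68.874° → -131.954°.
-131.954° already lies in (−180°, 180°].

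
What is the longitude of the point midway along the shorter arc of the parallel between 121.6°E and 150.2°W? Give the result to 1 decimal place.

165.7°E

Signed shortest Δλ from +121.6° to -150.2° is +88.2°.
Midpoint longitude = +121.6° + (+88.2°)/2 = +121.6° + 44.1° = +165.7°.
(The naïve average (+121.6 + -150.2)/2 = -14.3° is on the wrong side of the globe.)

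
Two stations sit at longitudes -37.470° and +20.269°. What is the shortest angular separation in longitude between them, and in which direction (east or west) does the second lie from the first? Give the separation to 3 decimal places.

57.739° east

Raw difference: 20.269 − -37.470 = 57.739°.
Normalise into (−180°, 180°]: 57.739° stays 57.739°.
Positive ⇒ the second point lies to the east; separation 57.739°.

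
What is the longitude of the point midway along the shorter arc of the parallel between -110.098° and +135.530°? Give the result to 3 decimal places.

Signed shortest Δλ from -110.098° to +135.530° is -114.372°.
Midpoint longitude = -110.098° + (-114.372°)/2 = -110.098° − 57.186° = -167.284°.
(The naïve average (-110.098 + +135.530)/2 = 12.716° is on the wrong side of the globe.)

-167.284°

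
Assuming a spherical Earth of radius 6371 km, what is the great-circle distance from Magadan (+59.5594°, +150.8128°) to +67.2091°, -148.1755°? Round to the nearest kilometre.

3017 km

Δλ = -148.1755 − 150.8128 = -298.9883°; wrapped into (−180°, 180°]: 61.0117°.
Δφ = 67.2091 − 59.5594 = 7.6497°.
a = sin²(Δφ/2) + cos φ₁ · cos φ₂ · sin²(Δλ/2) = 0.055023.
c = 2·atan2(√a, √(1−a)) = 0.47355 rad → d = 6371·c ≈ 3016.99 km.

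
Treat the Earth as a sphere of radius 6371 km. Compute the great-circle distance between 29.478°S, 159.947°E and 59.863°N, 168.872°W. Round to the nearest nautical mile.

Δλ = -168.872 − 159.947 = -328.819°; wrapped into (−180°, 180°]: 31.181°.
Δφ = 59.863 − -29.478 = 89.341°.
a = sin²(Δφ/2) + cos φ₁ · cos φ₂ · sin²(Δλ/2) = 0.525820.
c = 2·atan2(√a, √(1−a)) = 1.62246 rad → d = 6371·c ≈ 10336.69 km ≈ 5581.37 nmi.

5581 nmi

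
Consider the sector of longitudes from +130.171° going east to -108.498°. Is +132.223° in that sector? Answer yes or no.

Yes

Band width going east from +130.171° to -108.498°: ((-108.498 − 130.171) mod 360) = 121.331°.
Offset of +132.223° east of the west edge: ((132.223 − 130.171) mod 360) = 2.052°.
2.052° ≤ 121.331° ⇒ inside.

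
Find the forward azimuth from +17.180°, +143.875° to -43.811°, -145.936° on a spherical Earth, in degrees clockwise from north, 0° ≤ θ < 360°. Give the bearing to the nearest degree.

137°

Δλ = -145.936 − 143.875 = -289.811°; wrapped into (−180°, 180°]: 70.189°.
θ = atan2( sin Δλ · cos φ₂ , cos φ₁ · sin φ₂ − sin φ₁ · cos φ₂ · cos Δλ )
  = atan2(0.67892, -0.73363) = 137.218° → normalised to [0°, 360°): 137.218°.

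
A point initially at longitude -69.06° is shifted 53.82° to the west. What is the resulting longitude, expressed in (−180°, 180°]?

Start at -69.06°; shift −53.82° → -122.88°.
-122.88° already lies in (−180°, 180°].

-122.88°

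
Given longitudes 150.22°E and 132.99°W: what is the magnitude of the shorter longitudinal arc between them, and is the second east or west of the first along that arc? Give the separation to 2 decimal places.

76.79° east

Raw difference: -132.99 − 150.22 = -283.21°.
Normalise into (−180°, 180°]: -283.21° + 360° = 76.79°.
Positive ⇒ the second point lies to the east; separation 76.79°.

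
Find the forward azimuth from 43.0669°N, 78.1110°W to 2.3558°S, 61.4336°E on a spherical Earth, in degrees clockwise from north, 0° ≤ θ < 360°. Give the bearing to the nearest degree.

Δλ = 61.4336 − -78.1110 = 139.5446°.
θ = atan2( sin Δλ · cos φ₂ , cos φ₁ · sin φ₂ − sin φ₁ · cos φ₂ · cos Δλ )
  = atan2(0.64831, 0.48912) = 52.967° → normalised to [0°, 360°): 52.967°.

53°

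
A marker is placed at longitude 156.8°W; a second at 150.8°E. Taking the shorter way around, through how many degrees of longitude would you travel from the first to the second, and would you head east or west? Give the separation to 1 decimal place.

Raw difference: 150.8 − -156.8 = 307.6°.
Normalise into (−180°, 180°]: 307.6° − 360° = -52.4°.
Negative ⇒ the second point lies to the west; separation 52.4°.

52.4° west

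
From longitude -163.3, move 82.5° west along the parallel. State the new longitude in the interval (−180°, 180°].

Start at -163.3°; shift −82.5° → -245.8°.
-245.8° lies outside (−180°, 180°]; add 360° → +114.2°.

+114.2°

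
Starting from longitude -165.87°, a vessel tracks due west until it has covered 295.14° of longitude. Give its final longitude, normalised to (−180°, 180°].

Start at -165.87°; shift −295.14° → -461.01°.
-461.01° lies outside (−180°, 180°]; add 360° → -101.01°.

-101.01°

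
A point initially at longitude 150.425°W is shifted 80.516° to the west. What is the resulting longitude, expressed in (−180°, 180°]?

129.059°E

Start at -150.425°; shift −80.516° → -230.941°.
-230.941° lies outside (−180°, 180°]; add 360° → +129.059°.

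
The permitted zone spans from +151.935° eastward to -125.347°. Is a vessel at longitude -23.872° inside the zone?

Band width going east from +151.935° to -125.347°: ((-125.347 − 151.935) mod 360) = 82.718°.
Offset of -23.872° east of the west edge: ((-23.872 − 151.935) mod 360) = 184.193°.
184.193° > 82.718° ⇒ outside.

No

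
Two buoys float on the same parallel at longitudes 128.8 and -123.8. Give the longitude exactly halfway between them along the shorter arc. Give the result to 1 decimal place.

-177.5°

Signed shortest Δλ from +128.8° to -123.8° is +107.4°.
Midpoint longitude = +128.8° + (+107.4°)/2 = +128.8° + 53.7° = +182.5°.
Normalise into (−180°, 180°]: -177.5°.
(The naïve average (+128.8 + -123.8)/2 = 2.5° is on the wrong side of the globe.)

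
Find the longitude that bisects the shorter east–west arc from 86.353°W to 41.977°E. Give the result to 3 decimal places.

Signed shortest Δλ from -86.353° to +41.977° is +128.330°.
Midpoint longitude = -86.353° + (+128.330°)/2 = -86.353° + 64.165° = -22.188°.

22.188°W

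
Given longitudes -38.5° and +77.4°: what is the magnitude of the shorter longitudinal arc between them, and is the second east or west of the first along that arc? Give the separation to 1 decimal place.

Raw difference: 77.4 − -38.5 = 115.9°.
Normalise into (−180°, 180°]: 115.9° stays 115.9°.
Positive ⇒ the second point lies to the east; separation 115.9°.

115.9° east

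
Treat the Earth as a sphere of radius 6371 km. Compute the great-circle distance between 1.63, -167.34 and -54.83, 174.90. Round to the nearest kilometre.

Δλ = 174.90 − -167.34 = 342.24°; wrapped into (−180°, 180°]: -17.76°.
Δφ = -54.83 − 1.63 = -56.46°.
a = sin²(Δφ/2) + cos φ₁ · cos φ₂ · sin²(Δλ/2) = 0.237460.
c = 2·atan2(√a, √(1−a)) = 1.01799 rad → d = 6371·c ≈ 6485.60 km.

6486 km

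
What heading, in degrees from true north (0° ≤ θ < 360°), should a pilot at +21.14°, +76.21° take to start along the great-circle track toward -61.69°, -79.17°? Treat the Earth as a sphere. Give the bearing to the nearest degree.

197°

Δλ = -79.17 − 76.21 = -155.38°.
θ = atan2( sin Δλ · cos φ₂ , cos φ₁ · sin φ₂ − sin φ₁ · cos φ₂ · cos Δλ )
  = atan2(-0.19757, -0.66566) = -163.469° → normalised to [0°, 360°): 196.531°.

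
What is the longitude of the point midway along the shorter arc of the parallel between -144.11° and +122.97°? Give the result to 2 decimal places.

+169.43°

Signed shortest Δλ from -144.11° to +122.97° is -92.92°.
Midpoint longitude = -144.11° + (-92.92°)/2 = -144.11° − 46.46° = -190.57°.
Normalise into (−180°, 180°]: +169.43°.
(The naïve average (-144.11 + +122.97)/2 = -10.57° is on the wrong side of the globe.)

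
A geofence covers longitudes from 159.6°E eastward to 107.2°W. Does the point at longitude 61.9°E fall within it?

Band width going east from +159.6° to -107.2°: ((-107.2 − 159.6) mod 360) = 93.2°.
Offset of +61.9° east of the west edge: ((61.9 − 159.6) mod 360) = 262.3°.
262.3° > 93.2° ⇒ outside.

No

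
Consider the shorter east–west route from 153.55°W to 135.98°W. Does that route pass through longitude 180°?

Signed shortest Δλ = ((-135.98 − -153.55 + 180) mod 360) − 180 = 17.57°.
Going east by 17.57° from -153.55° reaches -135.98° without touching 180°.

No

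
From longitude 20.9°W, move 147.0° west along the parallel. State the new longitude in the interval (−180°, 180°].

Start at -20.9°; shift −147.0° → -167.9°.
-167.9° already lies in (−180°, 180°].

167.9°W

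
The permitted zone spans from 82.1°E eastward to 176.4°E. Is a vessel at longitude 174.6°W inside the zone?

Band width going east from +82.1° to +176.4°: ((176.4 − 82.1) mod 360) = 94.3°.
Offset of -174.6° east of the west edge: ((-174.6 − 82.1) mod 360) = 103.3°.
103.3° > 94.3° ⇒ outside.

No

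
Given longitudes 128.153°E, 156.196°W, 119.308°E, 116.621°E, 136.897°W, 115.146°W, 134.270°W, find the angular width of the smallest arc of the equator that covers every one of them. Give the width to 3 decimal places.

Sort the longitudes: -156.196°, -136.897°, -134.270°, -115.146°, +116.621°, +119.308°, +128.153°.
Eastward gaps between consecutive values (wrapping around): 19.299°, 2.627°, 19.124°, 231.767°, 2.687°, 8.845°, 75.651°.
Largest gap = 231.767° ⇒ minimal covering band is its complement: 360° − 231.767° = 128.233°.
Band runs from +116.621° eastward to -115.146°, crossing the antimeridian.

128.233°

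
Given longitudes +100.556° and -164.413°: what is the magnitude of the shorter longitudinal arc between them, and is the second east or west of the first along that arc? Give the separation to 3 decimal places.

95.031° east

Raw difference: -164.413 − 100.556 = -264.969°.
Normalise into (−180°, 180°]: -264.969° + 360° = 95.031°.
Positive ⇒ the second point lies to the east; separation 95.031°.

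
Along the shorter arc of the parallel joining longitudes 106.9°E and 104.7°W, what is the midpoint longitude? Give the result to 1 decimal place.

Signed shortest Δλ from +106.9° to -104.7° is +148.4°.
Midpoint longitude = +106.9° + (+148.4°)/2 = +106.9° + 74.2° = +181.1°.
Normalise into (−180°, 180°]: -178.9°.
(The naïve average (+106.9 + -104.7)/2 = 1.1° is on the wrong side of the globe.)

178.9°W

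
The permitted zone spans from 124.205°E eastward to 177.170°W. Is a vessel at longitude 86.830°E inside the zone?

No

Band width going east from +124.205° to -177.170°: ((-177.170 − 124.205) mod 360) = 58.625°.
Offset of +86.830° east of the west edge: ((86.830 − 124.205) mod 360) = 322.625°.
322.625° > 58.625° ⇒ outside.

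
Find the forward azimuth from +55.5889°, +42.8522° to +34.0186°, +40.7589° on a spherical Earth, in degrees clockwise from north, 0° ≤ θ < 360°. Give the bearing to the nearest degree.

Δλ = 40.7589 − 42.8522 = -2.0933°.
θ = atan2( sin Δλ · cos φ₂ , cos φ₁ · sin φ₂ − sin φ₁ · cos φ₂ · cos Δλ )
  = atan2(-0.03028, -0.36719) = -175.286° → normalised to [0°, 360°): 184.714°.

185°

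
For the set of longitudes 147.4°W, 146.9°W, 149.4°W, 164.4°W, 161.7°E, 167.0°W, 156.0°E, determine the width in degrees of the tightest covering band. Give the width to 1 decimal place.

57.1°

Sort the longitudes: -167.0°, -164.4°, -149.4°, -147.4°, -146.9°, +156.0°, +161.7°.
Eastward gaps between consecutive values (wrapping around): 2.6°, 15.0°, 2.0°, 0.5°, 302.9°, 5.7°, 31.3°.
Largest gap = 302.9° ⇒ minimal covering band is its complement: 360° − 302.9° = 57.1°.
Band runs from +156.0° eastward to -146.9°, crossing the antimeridian.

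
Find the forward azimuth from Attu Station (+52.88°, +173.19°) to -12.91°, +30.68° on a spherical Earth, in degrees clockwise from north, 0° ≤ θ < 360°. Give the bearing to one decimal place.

309.1°

Δλ = 30.68 − 173.19 = -142.51°.
θ = atan2( sin Δλ · cos φ₂ , cos φ₁ · sin φ₂ − sin φ₁ · cos φ₂ · cos Δλ )
  = atan2(-0.59324, 0.48186) = -50.915° → normalised to [0°, 360°): 309.085°.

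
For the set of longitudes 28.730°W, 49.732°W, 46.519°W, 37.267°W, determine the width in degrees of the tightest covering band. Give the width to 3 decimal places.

Sort the longitudes: -49.732°, -46.519°, -37.267°, -28.730°.
Eastward gaps between consecutive values (wrapping around): 3.213°, 9.252°, 8.537°, 338.998°.
Largest gap = 338.998° ⇒ minimal covering band is its complement: 360° − 338.998° = 21.002°.
Band runs from -49.732° eastward to -28.730°.

21.002°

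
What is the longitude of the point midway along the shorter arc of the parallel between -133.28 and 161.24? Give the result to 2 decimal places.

-166.02°

Signed shortest Δλ from -133.28° to +161.24° is -65.48°.
Midpoint longitude = -133.28° + (-65.48°)/2 = -133.28° − 32.74° = -166.02°.
(The naïve average (-133.28 + +161.24)/2 = 13.98° is on the wrong side of the globe.)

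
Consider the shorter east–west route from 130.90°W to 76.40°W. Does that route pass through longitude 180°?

No

Signed shortest Δλ = ((-76.40 − -130.90 + 180) mod 360) − 180 = 54.5°.
Going east by 54.5° from -130.90° reaches -76.40° without touching 180°.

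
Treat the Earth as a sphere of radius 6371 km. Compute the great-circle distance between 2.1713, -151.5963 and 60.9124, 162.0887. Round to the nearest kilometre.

7602 km

Δλ = 162.0887 − -151.5963 = 313.6850°; wrapped into (−180°, 180°]: -46.3150°.
Δφ = 60.9124 − 2.1713 = 58.7411°.
a = sin²(Δφ/2) + cos φ₁ · cos φ₂ · sin²(Δλ/2) = 0.315677.
c = 2·atan2(√a, √(1−a)) = 1.19324 rad → d = 6371·c ≈ 7602.16 km.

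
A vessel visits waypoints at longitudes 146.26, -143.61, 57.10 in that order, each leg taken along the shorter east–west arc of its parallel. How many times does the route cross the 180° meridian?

Leg 1: +146.26° → -143.61°, shortest Δλ = 70.13° (east) — crosses 180°.
Leg 2: -143.61° → +57.10°, shortest Δλ = -159.29° (west) — crosses 180°.
Total crossings: 2.

2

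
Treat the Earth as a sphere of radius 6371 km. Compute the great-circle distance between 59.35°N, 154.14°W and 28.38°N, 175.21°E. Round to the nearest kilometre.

Δλ = 175.21 − -154.14 = 329.35°; wrapped into (−180°, 180°]: -30.65°.
Δφ = 28.38 − 59.35 = -30.97°.
a = sin²(Δφ/2) + cos φ₁ · cos φ₂ · sin²(Δλ/2) = 0.102611.
c = 2·atan2(√a, √(1−a)) = 0.65216 rad → d = 6371·c ≈ 4154.89 km.

4155 km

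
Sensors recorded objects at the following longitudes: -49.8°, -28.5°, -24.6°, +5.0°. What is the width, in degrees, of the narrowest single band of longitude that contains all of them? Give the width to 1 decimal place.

Sort the longitudes: -49.8°, -28.5°, -24.6°, +5.0°.
Eastward gaps between consecutive values (wrapping around): 21.3°, 3.9°, 29.6°, 305.2°.
Largest gap = 305.2° ⇒ minimal covering band is its complement: 360° − 305.2° = 54.8°.
Band runs from -49.8° eastward to +5.0°.

54.8°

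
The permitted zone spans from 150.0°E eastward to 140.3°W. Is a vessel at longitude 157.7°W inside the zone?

Yes

Band width going east from +150.0° to -140.3°: ((-140.3 − 150.0) mod 360) = 69.7°.
Offset of -157.7° east of the west edge: ((-157.7 − 150.0) mod 360) = 52.3°.
52.3° ≤ 69.7° ⇒ inside.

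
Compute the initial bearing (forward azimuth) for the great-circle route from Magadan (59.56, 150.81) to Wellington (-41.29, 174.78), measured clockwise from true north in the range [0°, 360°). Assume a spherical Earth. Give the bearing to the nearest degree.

Δλ = 174.78 − 150.81 = 23.97°.
θ = atan2( sin Δλ · cos φ₂ , cos φ₁ · sin φ₂ − sin φ₁ · cos φ₂ · cos Δλ )
  = atan2(0.30525, -0.92626) = 161.760° → normalised to [0°, 360°): 161.760°.

162°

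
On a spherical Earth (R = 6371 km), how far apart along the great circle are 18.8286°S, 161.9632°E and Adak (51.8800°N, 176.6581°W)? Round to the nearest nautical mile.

4391 nmi

Δλ = -176.6581 − 161.9632 = -338.6213°; wrapped into (−180°, 180°]: 21.3787°.
Δφ = 51.8800 − -18.8286 = 70.7086°.
a = sin²(Δφ/2) + cos φ₁ · cos φ₂ · sin²(Δλ/2) = 0.354915.
c = 2·atan2(√a, √(1−a)) = 1.27639 rad → d = 6371·c ≈ 8131.90 km ≈ 4390.87 nmi.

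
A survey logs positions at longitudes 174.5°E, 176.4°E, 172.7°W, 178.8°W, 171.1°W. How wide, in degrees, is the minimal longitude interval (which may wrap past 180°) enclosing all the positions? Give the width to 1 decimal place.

Sort the longitudes: -178.8°, -172.7°, -171.1°, +174.5°, +176.4°.
Eastward gaps between consecutive values (wrapping around): 6.1°, 1.6°, 345.6°, 1.9°, 4.8°.
Largest gap = 345.6° ⇒ minimal covering band is its complement: 360° − 345.6° = 14.4°.
Band runs from +174.5° eastward to -171.1°, crossing the antimeridian.

14.4°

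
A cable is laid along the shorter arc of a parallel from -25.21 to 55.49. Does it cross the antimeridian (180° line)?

No

Signed shortest Δλ = ((55.49 − -25.21 + 180) mod 360) − 180 = 80.7°.
Going east by 80.7° from -25.21° reaches +55.49° without touching 180°.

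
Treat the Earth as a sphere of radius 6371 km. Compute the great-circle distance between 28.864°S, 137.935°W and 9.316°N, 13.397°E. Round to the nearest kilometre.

16319 km

Δλ = 13.397 − -137.935 = 151.332°.
Δφ = 9.316 − -28.864 = 38.180°.
a = sin²(Δφ/2) + cos φ₁ · cos φ₂ · sin²(Δλ/2) = 0.918210.
c = 2·atan2(√a, √(1−a)) = 2.56152 rad → d = 6371·c ≈ 16319.42 km.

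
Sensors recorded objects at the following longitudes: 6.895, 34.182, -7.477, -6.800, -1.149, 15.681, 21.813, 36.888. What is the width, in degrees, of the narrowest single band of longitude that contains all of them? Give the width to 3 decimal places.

Sort the longitudes: -7.477°, -6.800°, -1.149°, +6.895°, +15.681°, +21.813°, +34.182°, +36.888°.
Eastward gaps between consecutive values (wrapping around): 0.677°, 5.651°, 8.044°, 8.786°, 6.132°, 12.369°, 2.706°, 315.635°.
Largest gap = 315.635° ⇒ minimal covering band is its complement: 360° − 315.635° = 44.365°.
Band runs from -7.477° eastward to +36.888°.

44.365°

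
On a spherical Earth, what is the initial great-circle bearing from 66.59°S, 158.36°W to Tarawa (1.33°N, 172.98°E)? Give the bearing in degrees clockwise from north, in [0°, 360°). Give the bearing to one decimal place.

329.5°

Δλ = 172.98 − -158.36 = 331.34°; wrapped into (−180°, 180°]: -28.66°.
θ = atan2( sin Δλ · cos φ₂ , cos φ₁ · sin φ₂ − sin φ₁ · cos φ₂ · cos Δλ )
  = atan2(-0.47948, 0.81426) = -30.492° → normalised to [0°, 360°): 329.508°.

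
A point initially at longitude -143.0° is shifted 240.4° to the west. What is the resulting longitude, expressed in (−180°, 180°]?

-23.4°

Start at -143.0°; shift −240.4° → -383.4°.
-383.4° lies outside (−180°, 180°]; add 360° → -23.4°.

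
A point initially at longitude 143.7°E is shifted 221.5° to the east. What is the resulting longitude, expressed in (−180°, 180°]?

5.2°E

Start at +143.7°; shift +221.5° → +365.2°.
+365.2° lies outside (−180°, 180°]; subtract 360° → +5.2°.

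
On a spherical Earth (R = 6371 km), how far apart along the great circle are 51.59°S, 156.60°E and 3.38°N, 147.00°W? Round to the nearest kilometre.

Δλ = -147.00 − 156.60 = -303.60°; wrapped into (−180°, 180°]: 56.40°.
Δφ = 3.38 − -51.59 = 54.97°.
a = sin²(Δφ/2) + cos φ₁ · cos φ₂ · sin²(Δλ/2) = 0.351491.
c = 2·atan2(√a, √(1−a)) = 1.26923 rad → d = 6371·c ≈ 8086.26 km.

8086 km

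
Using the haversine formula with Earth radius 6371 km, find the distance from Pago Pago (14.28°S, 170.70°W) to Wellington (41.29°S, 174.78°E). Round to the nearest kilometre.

3315 km

Δλ = 174.78 − -170.70 = 345.48°; wrapped into (−180°, 180°]: -14.52°.
Δφ = -41.29 − -14.28 = -27.01°.
a = sin²(Δφ/2) + cos φ₁ · cos φ₂ · sin²(Δλ/2) = 0.066165.
c = 2·atan2(√a, √(1−a)) = 0.52030 rad → d = 6371·c ≈ 3314.83 km.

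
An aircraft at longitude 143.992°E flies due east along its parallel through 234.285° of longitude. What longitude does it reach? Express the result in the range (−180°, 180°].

18.277°E

Start at +143.992°; shift +234.285° → +378.277°.
+378.277° lies outside (−180°, 180°]; subtract 360° → +18.277°.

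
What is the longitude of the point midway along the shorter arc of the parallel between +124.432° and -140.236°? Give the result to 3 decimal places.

Signed shortest Δλ from +124.432° to -140.236° is +95.332°.
Midpoint longitude = +124.432° + (+95.332°)/2 = +124.432° + 47.666° = +172.098°.
(The naïve average (+124.432 + -140.236)/2 = -7.902° is on the wrong side of the globe.)

+172.098°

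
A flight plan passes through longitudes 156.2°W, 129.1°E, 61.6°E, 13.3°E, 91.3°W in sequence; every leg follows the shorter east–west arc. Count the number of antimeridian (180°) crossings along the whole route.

1

Leg 1: -156.2° → +129.1°, shortest Δλ = -74.7° (west) — crosses 180°.
Leg 2: +129.1° → +61.6°, shortest Δλ = -67.5° (west) — does not cross 180°.
Leg 3: +61.6° → +13.3°, shortest Δλ = -48.3° (west) — does not cross 180°.
Leg 4: +13.3° → -91.3°, shortest Δλ = -104.6° (west) — does not cross 180°.
Total crossings: 1.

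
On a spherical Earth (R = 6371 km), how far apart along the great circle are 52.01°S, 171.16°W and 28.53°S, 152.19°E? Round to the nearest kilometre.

3989 km

Δλ = 152.19 − -171.16 = 323.35°; wrapped into (−180°, 180°]: -36.65°.
Δφ = -28.53 − -52.01 = 23.48°.
a = sin²(Δφ/2) + cos φ₁ · cos φ₂ · sin²(Δλ/2) = 0.094857.
c = 2·atan2(√a, √(1−a)) = 0.62616 rad → d = 6371·c ≈ 3989.25 km.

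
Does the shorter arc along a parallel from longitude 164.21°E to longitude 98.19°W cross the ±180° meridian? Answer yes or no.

Naïve |-98.19 − 164.21| = 262.4° > 180°, so the shorter arc goes the other way round — across 180°.
Signed shortest Δλ = ((-98.19 − 164.21 + 180) mod 360) − 180 = 97.6°.
Going east by 97.6° from +164.21° passes through 180° before reaching -98.19°.

Yes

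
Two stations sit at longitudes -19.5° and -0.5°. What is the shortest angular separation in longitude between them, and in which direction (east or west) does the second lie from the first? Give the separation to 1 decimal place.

Raw difference: -0.5 − -19.5 = 19.0°.
Normalise into (−180°, 180°]: 19.0° stays 19.0°.
Positive ⇒ the second point lies to the east; separation 19.0°.

19.0° east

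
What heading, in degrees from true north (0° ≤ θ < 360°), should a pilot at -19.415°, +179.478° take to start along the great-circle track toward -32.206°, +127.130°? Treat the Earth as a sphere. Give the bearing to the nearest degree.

Δλ = 127.130 − 179.478 = -52.348°.
θ = atan2( sin Δλ · cos φ₂ , cos φ₁ · sin φ₂ − sin φ₁ · cos φ₂ · cos Δλ )
  = atan2(-0.66992, -0.33084) = -116.283° → normalised to [0°, 360°): 243.717°.

244°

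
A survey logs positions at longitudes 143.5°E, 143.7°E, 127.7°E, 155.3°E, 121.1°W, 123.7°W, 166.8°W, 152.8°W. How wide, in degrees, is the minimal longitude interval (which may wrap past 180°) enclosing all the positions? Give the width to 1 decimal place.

111.2°

Sort the longitudes: -166.8°, -152.8°, -123.7°, -121.1°, +127.7°, +143.5°, +143.7°, +155.3°.
Eastward gaps between consecutive values (wrapping around): 14.0°, 29.1°, 2.6°, 248.8°, 15.8°, 0.2°, 11.6°, 37.9°.
Largest gap = 248.8° ⇒ minimal covering band is its complement: 360° − 248.8° = 111.2°.
Band runs from +127.7° eastward to -121.1°, crossing the antimeridian.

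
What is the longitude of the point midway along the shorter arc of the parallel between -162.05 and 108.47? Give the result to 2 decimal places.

Signed shortest Δλ from -162.05° to +108.47° is -89.48°.
Midpoint longitude = -162.05° + (-89.48°)/2 = -162.05° − 44.74° = -206.79°.
Normalise into (−180°, 180°]: +153.21°.
(The naïve average (-162.05 + +108.47)/2 = -26.79° is on the wrong side of the globe.)

+153.21°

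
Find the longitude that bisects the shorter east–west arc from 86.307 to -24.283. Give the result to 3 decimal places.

+31.012°

Signed shortest Δλ from +86.307° to -24.283° is -110.590°.
Midpoint longitude = +86.307° + (-110.590°)/2 = +86.307° − 55.295° = +31.012°.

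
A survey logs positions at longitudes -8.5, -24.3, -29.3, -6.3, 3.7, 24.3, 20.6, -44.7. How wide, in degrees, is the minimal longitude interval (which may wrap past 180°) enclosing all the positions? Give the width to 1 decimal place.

69.0°

Sort the longitudes: -44.7°, -29.3°, -24.3°, -8.5°, -6.3°, +3.7°, +20.6°, +24.3°.
Eastward gaps between consecutive values (wrapping around): 15.4°, 5.0°, 15.8°, 2.2°, 10.0°, 16.9°, 3.7°, 291.0°.
Largest gap = 291.0° ⇒ minimal covering band is its complement: 360° − 291.0° = 69.0°.
Band runs from -44.7° eastward to +24.3°.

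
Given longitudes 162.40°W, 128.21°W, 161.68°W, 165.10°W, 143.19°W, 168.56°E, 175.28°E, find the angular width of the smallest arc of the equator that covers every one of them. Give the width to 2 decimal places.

Sort the longitudes: -165.10°, -162.40°, -161.68°, -143.19°, -128.21°, +168.56°, +175.28°.
Eastward gaps between consecutive values (wrapping around): 2.70°, 0.72°, 18.49°, 14.98°, 296.77°, 6.72°, 19.62°.
Largest gap = 296.77° ⇒ minimal covering band is its complement: 360° − 296.77° = 63.23°.
Band runs from +168.56° eastward to -128.21°, crossing the antimeridian.

63.23°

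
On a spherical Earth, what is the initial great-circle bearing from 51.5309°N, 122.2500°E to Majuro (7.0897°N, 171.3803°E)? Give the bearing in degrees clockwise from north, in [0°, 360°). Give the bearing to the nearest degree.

Δλ = 171.3803 − 122.2500 = 49.1303°.
θ = atan2( sin Δλ · cos φ₂ , cos φ₁ · sin φ₂ − sin φ₁ · cos φ₂ · cos Δλ )
  = atan2(0.75042, -0.43161) = 119.906° → normalised to [0°, 360°): 119.906°.

120°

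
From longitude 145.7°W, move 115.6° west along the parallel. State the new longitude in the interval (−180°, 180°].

Start at -145.7°; shift −115.6° → -261.3°.
-261.3° lies outside (−180°, 180°]; add 360° → +98.7°.

98.7°E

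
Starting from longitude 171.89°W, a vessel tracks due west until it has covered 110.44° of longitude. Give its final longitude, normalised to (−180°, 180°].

77.67°E

Start at -171.89°; shift −110.44° → -282.33°.
-282.33° lies outside (−180°, 180°]; add 360° → +77.67°.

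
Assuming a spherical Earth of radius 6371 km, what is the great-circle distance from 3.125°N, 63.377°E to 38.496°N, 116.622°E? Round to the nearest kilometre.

Δλ = 116.622 − 63.377 = 53.245°.
Δφ = 38.496 − 3.125 = 35.371°.
a = sin²(Δφ/2) + cos φ₁ · cos φ₂ · sin²(Δλ/2) = 0.249214.
c = 2·atan2(√a, √(1−a)) = 1.04538 rad → d = 6371·c ≈ 6660.13 km.

6660 km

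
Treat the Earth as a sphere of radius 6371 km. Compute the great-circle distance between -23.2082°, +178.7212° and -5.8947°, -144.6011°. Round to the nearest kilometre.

4372 km

Δλ = -144.6011 − 178.7212 = -323.3223°; wrapped into (−180°, 180°]: 36.6777°.
Δφ = -5.8947 − -23.2082 = 17.3135°.
a = sin²(Δφ/2) + cos φ₁ · cos φ₂ · sin²(Δλ/2) = 0.113159.
c = 2·atan2(√a, √(1−a)) = 0.68616 rad → d = 6371·c ≈ 4371.54 km.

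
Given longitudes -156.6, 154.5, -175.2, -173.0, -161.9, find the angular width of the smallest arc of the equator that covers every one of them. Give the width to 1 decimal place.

48.9°

Sort the longitudes: -175.2°, -173.0°, -161.9°, -156.6°, +154.5°.
Eastward gaps between consecutive values (wrapping around): 2.2°, 11.1°, 5.3°, 311.1°, 30.3°.
Largest gap = 311.1° ⇒ minimal covering band is its complement: 360° − 311.1° = 48.9°.
Band runs from +154.5° eastward to -156.6°, crossing the antimeridian.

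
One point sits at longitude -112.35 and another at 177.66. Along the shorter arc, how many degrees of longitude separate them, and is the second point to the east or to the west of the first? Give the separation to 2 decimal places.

69.99° west

Raw difference: 177.66 − -112.35 = 290.01°.
Normalise into (−180°, 180°]: 290.01° − 360° = -69.99°.
Negative ⇒ the second point lies to the west; separation 69.99°.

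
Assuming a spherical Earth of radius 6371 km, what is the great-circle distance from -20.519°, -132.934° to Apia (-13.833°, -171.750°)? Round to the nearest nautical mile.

Δλ = -171.750 − -132.934 = -38.816°.
Δφ = -13.833 − -20.519 = 6.686°.
a = sin²(Δφ/2) + cos φ₁ · cos φ₂ · sin²(Δλ/2) = 0.103814.
c = 2·atan2(√a, √(1−a)) = 0.65611 rad → d = 6371·c ≈ 4180.07 km ≈ 2257.06 nmi.

2257 nmi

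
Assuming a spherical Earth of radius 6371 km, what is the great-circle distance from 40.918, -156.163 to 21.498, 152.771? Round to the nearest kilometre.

Δλ = 152.771 − -156.163 = 308.934°; wrapped into (−180°, 180°]: -51.066°.
Δφ = 21.498 − 40.918 = -19.420°.
a = sin²(Δφ/2) + cos φ₁ · cos φ₂ · sin²(Δλ/2) = 0.159070.
c = 2·atan2(√a, √(1−a)) = 0.82049 rad → d = 6371·c ≈ 5227.36 km.

5227 km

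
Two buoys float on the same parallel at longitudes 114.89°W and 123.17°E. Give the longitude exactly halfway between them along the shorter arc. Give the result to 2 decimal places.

175.86°W

Signed shortest Δλ from -114.89° to +123.17° is -121.94°.
Midpoint longitude = -114.89° + (-121.94°)/2 = -114.89° − 60.97° = -175.86°.
(The naïve average (-114.89 + +123.17)/2 = 4.14° is on the wrong side of the globe.)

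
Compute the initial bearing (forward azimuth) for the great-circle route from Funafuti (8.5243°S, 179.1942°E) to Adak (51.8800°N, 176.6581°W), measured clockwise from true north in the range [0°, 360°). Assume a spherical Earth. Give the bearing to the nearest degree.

Δλ = -176.6581 − 179.1942 = -355.8523°; wrapped into (−180°, 180°]: 4.1477°.
θ = atan2( sin Δλ · cos φ₂ , cos φ₁ · sin φ₂ − sin φ₁ · cos φ₂ · cos Δλ )
  = atan2(0.04465, 0.86929) = 2.940° → normalised to [0°, 360°): 2.940°.

3°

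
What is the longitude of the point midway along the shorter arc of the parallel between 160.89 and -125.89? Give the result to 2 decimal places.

Signed shortest Δλ from +160.89° to -125.89° is +73.22°.
Midpoint longitude = +160.89° + (+73.22°)/2 = +160.89° + 36.61° = +197.50°.
Normalise into (−180°, 180°]: -162.50°.
(The naïve average (+160.89 + -125.89)/2 = 17.5° is on the wrong side of the globe.)

-162.50°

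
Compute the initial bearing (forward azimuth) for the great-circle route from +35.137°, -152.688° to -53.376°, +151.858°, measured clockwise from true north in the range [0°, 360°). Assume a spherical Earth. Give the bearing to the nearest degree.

Δλ = 151.858 − -152.688 = 304.546°; wrapped into (−180°, 180°]: -55.454°.
θ = atan2( sin Δλ · cos φ₂ , cos φ₁ · sin φ₂ − sin φ₁ · cos φ₂ · cos Δλ )
  = atan2(-0.49137, -0.85102) = -149.998° → normalised to [0°, 360°): 210.002°.

210°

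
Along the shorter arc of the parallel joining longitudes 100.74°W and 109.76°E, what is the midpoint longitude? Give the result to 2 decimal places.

175.49°W

Signed shortest Δλ from -100.74° to +109.76° is -149.50°.
Midpoint longitude = -100.74° + (-149.50°)/2 = -100.74° − 74.75° = -175.49°.
(The naïve average (-100.74 + +109.76)/2 = 4.51° is on the wrong side of the globe.)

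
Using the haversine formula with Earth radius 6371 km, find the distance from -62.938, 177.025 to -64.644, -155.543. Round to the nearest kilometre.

Δλ = -155.543 − 177.025 = -332.568°; wrapped into (−180°, 180°]: 27.432°.
Δφ = -64.644 − -62.938 = -1.706°.
a = sin²(Δφ/2) + cos φ₁ · cos φ₂ · sin²(Δλ/2) = 0.011175.
c = 2·atan2(√a, √(1−a)) = 0.21182 rad → d = 6371·c ≈ 1349.51 km.

1350 km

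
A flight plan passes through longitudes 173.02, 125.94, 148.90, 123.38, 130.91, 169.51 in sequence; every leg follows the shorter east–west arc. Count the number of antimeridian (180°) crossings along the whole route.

Leg 1: +173.02° → +125.94°, shortest Δλ = -47.08° (west) — does not cross 180°.
Leg 2: +125.94° → +148.90°, shortest Δλ = 22.96° (east) — does not cross 180°.
Leg 3: +148.90° → +123.38°, shortest Δλ = -25.52° (west) — does not cross 180°.
Leg 4: +123.38° → +130.91°, shortest Δλ = 7.53° (east) — does not cross 180°.
Leg 5: +130.91° → +169.51°, shortest Δλ = 38.6° (east) — does not cross 180°.
Total crossings: 0.

0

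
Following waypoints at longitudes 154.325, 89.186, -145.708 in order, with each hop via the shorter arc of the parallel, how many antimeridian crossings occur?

1

Leg 1: +154.325° → +89.186°, shortest Δλ = -65.139° (west) — does not cross 180°.
Leg 2: +89.186° → -145.708°, shortest Δλ = 125.106° (east) — crosses 180°.
Total crossings: 1.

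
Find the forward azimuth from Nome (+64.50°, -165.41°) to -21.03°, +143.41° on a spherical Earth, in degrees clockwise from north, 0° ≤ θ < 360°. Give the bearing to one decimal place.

226.8°

Δλ = 143.41 − -165.41 = 308.82°; wrapped into (−180°, 180°]: -51.18°.
θ = atan2( sin Δλ · cos φ₂ , cos φ₁ · sin φ₂ − sin φ₁ · cos φ₂ · cos Δλ )
  = atan2(-0.72722, -0.68261) = -133.188° → normalised to [0°, 360°): 226.812°.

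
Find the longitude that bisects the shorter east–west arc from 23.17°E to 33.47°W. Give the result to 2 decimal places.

5.15°W

Signed shortest Δλ from +23.17° to -33.47° is -56.64°.
Midpoint longitude = +23.17° + (-56.64°)/2 = +23.17° − 28.32° = -5.15°.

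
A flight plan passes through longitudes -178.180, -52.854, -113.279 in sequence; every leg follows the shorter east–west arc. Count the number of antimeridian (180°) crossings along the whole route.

0

Leg 1: -178.180° → -52.854°, shortest Δλ = 125.326° (east) — does not cross 180°.
Leg 2: -52.854° → -113.279°, shortest Δλ = -60.425° (west) — does not cross 180°.
Total crossings: 0.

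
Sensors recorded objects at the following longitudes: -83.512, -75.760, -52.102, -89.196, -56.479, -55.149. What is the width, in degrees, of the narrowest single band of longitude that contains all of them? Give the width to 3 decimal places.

37.094°

Sort the longitudes: -89.196°, -83.512°, -75.760°, -56.479°, -55.149°, -52.102°.
Eastward gaps between consecutive values (wrapping around): 5.684°, 7.752°, 19.281°, 1.330°, 3.047°, 322.906°.
Largest gap = 322.906° ⇒ minimal covering band is its complement: 360° − 322.906° = 37.094°.
Band runs from -89.196° eastward to -52.102°.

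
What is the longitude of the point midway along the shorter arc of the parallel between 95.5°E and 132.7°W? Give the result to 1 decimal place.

Signed shortest Δλ from +95.5° to -132.7° is +131.8°.
Midpoint longitude = +95.5° + (+131.8°)/2 = +95.5° + 65.9° = +161.4°.
(The naïve average (+95.5 + -132.7)/2 = -18.6° is on the wrong side of the globe.)

161.4°E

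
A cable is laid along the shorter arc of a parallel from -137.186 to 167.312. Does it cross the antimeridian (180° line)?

Naïve |167.312 − -137.186| = 304.498° > 180°, so the shorter arc goes the other way round — across 180°.
Signed shortest Δλ = ((167.312 − -137.186 + 180) mod 360) − 180 = -55.502°.
Going west by 55.502° from -137.186° passes through 180° before reaching +167.312°.

Yes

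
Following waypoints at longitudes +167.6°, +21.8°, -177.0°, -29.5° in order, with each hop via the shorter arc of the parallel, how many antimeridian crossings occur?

1

Leg 1: +167.6° → +21.8°, shortest Δλ = -145.8° (west) — does not cross 180°.
Leg 2: +21.8° → -177.0°, shortest Δλ = 161.2° (east) — crosses 180°.
Leg 3: -177.0° → -29.5°, shortest Δλ = 147.5° (east) — does not cross 180°.
Total crossings: 1.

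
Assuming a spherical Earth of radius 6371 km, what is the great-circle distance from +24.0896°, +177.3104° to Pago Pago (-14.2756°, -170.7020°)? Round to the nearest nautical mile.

Δλ = -170.7020 − 177.3104 = -348.0124°; wrapped into (−180°, 180°]: 11.9876°.
Δφ = -14.2756 − 24.0896 = -38.3652°.
a = sin²(Δφ/2) + cos φ₁ · cos φ₂ · sin²(Δλ/2) = 0.117611.
c = 2·atan2(√a, √(1−a)) = 0.70010 rad → d = 6371·c ≈ 4460.34 km ≈ 2408.39 nmi.

2408 nmi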